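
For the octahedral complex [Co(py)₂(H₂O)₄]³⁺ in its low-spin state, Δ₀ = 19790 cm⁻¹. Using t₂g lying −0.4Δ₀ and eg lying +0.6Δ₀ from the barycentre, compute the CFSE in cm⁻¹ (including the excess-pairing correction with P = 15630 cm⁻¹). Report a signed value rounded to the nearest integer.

Ligand charges: 2×(+0) from py and 4×(+0) from H₂O sum to +0; with overall charge +3, Co is +3.
Co is in group 9, so Co³⁺ is d⁶ (9 − 3 = 6).
Configuration: t₂g⁶ eg⁰.
CFSE(orbital) = 6×(-0.4Δ₀) + 0×(0.6Δ₀) = -2.4Δ₀; with Δ₀ = 19790 cm⁻¹ that is -47496 cm⁻¹.
High-spin d⁶ would be t₂g⁴ eg² with 1 pair; low-spin has 3, so 2 excess pairs cost +2P = +31260 cm⁻¹.
Net CFSE = -47496 + 31260 = -16236 cm⁻¹.

-16236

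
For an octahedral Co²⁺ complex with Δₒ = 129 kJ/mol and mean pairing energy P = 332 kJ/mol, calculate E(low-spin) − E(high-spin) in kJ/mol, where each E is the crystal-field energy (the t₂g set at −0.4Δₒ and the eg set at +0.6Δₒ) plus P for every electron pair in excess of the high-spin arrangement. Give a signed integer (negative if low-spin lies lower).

203

Co sits in group 9; removing 2 electrons leaves Co²⁺ with 9 − 2 = 7 d electrons.
High-spin: t₂g⁵ eg², CFSE = -0.8Δₒ = -103 kJ/mol.
For low-spin the configuration is t₂g⁶ eg¹: orbital energy -1.8 × 129 = -232 kJ/mol, and 1 additional pair relative to high-spin adds 332 kJ/mol, giving 100 kJ/mol.
E(LS) − E(HS) = 100 − (-103) = 203 kJ/mol.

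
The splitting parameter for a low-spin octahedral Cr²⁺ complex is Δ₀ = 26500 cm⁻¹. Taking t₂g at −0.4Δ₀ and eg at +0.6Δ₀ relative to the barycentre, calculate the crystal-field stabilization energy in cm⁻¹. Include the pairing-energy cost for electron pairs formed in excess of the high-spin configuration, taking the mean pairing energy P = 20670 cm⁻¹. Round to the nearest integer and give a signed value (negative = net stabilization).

Cr is in group 6, so Cr²⁺ is d⁴ (6 − 2 = 4).
Configuration: t₂g⁴ eg⁰.
The orbital stabilization is -1.6Δ₀ = -1.6 × 26500 = -42400 cm⁻¹.
Pairing penalty: 1 pair vs 0 in the high-spin reference → 1 extra × P = 20670 cm⁻¹.
Overall CFSE = -42400 + 20670 = -21730 cm⁻¹.

-21730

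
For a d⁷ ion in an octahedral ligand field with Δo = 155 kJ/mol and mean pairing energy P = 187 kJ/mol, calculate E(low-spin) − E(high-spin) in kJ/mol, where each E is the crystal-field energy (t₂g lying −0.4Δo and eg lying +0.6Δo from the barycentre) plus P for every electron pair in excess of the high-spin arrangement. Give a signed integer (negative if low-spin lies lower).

32

In the high-spin limit (t₂g⁵ eg²) the orbital term is -0.8Δo = -124 kJ/mol, with no excess pairing.
Low-spin t₂g⁶ eg¹ gives -1.8Δo = -279 kJ/mol, but forming 1 extra pair costs 1P = 187 kJ/mol, so E(LS) = -279 + 187 = -92 kJ/mol.
Thus E(LS) − E(HS) = 32 kJ/mol.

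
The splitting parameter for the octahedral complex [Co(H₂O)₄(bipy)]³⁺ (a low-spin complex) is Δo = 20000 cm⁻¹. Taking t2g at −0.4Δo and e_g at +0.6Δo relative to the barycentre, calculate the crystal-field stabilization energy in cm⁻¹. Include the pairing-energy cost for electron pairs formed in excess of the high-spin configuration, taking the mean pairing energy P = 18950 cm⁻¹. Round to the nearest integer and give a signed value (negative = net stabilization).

-10100

Ligand charges: 4×(+0) from H₂O and 1×(+0) from bipy sum to +0; with overall charge +3, Co is +3.
Co is in group 9, so Co³⁺ is d⁶ (9 − 3 = 6).
Electron filling gives t2g^6 e_g^0.
CFSE(orbital) = 6×(-0.4Δo) + 0×(0.6Δo) = -2.4Δo; with Δo = 20000 cm⁻¹ that is -48000 cm⁻¹.
High-spin d⁶ would be t2g^4 e_g^2 with 1 pair; low-spin has 3, so 2 excess pairs cost +2P = +37900 cm⁻¹.
Overall CFSE = -48000 + 37900 = -10100 cm⁻¹.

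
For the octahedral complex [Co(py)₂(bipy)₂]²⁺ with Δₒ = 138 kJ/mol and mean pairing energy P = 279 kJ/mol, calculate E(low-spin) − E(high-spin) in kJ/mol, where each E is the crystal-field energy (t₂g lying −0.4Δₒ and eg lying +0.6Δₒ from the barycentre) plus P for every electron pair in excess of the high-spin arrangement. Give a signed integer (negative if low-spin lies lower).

141

Ligand charges: 2×(+0) from py and 2×(+0) from bipy sum to +0; with overall charge +2, Co is +2.
Co²⁺: group 9, so d-count = 9 − 2 = 7.
High-spin: t₂g⁵ eg², CFSE = -0.8Δₒ = -110 kJ/mol.
Low-spin: t₂g⁶ eg¹, orbital CFSE = -1.8Δₒ = -248 kJ/mol; plus 1 excess pair × P = +279 kJ/mol; total 31 kJ/mol.
Thus E(LS) − E(HS) = 141 kJ/mol.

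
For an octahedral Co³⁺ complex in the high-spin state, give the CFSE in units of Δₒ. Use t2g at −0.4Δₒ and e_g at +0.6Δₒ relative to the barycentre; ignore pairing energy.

-0.4 Δₒ

Co³⁺: group 9, so d-count = 9 − 3 = 6.
Configuration: t2g^4 e_g^2.
CFSE = 4(-0.4Δₒ) + 2(0.6Δₒ) = -1.6Δₒ + 1.2Δₒ = -0.4Δₒ.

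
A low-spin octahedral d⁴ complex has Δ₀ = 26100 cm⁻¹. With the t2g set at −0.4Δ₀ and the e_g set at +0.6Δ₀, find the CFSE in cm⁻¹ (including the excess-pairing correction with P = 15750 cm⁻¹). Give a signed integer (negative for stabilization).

Configuration: t2g^4 e_g^0.
The orbital stabilization is -1.6Δ₀ = -1.6 × 26100 = -41760 cm⁻¹.
High-spin d⁴ would be t2g^3 e_g^1 with 0 pairs; low-spin has 1, so 1 excess pair costs +1P = +15750 cm⁻¹.
Overall CFSE = -41760 + 15750 = -26010 cm⁻¹.

-26010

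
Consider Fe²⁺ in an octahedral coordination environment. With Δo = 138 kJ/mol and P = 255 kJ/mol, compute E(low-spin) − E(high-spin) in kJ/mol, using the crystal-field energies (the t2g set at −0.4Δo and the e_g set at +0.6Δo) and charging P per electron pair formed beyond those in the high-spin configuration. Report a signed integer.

Fe is in group 8, so Fe²⁺ is d⁶ (8 − 2 = 6).
High-spin: t2g^4 e_g^2, CFSE = -0.4Δo = -55 kJ/mol.
Low-spin: t2g^6 e_g^0, orbital CFSE = -2.4Δo = -331 kJ/mol; plus 2 excess pairs × P = +510 kJ/mol; total 179 kJ/mol.
Thus E(LS) − E(HS) = 234 kJ/mol.

234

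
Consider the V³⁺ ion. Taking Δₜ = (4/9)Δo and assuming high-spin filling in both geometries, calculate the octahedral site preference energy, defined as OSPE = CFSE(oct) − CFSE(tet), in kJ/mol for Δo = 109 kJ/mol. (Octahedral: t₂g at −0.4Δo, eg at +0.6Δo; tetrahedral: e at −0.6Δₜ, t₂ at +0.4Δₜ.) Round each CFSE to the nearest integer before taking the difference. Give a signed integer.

Group 5 minus oxidation state +3 gives a d² configuration for V³⁺.
Octahedral (high-spin): t2g^2 e_g^0, CFSE = 2(−0.4) + 0(+0.6) = -0.8Δo = -0.8 × 109 = -87 kJ/mol.
In a tetrahedral site the filling is e^2 t2^0: CFSE(tet) = -1.2Δₜ = -1.2 × (4/9)(109) = -58 kJ/mol.
OSPE = CFSE(oct) − CFSE(tet) = -87 − (-58) = -29 kJ/mol.

-29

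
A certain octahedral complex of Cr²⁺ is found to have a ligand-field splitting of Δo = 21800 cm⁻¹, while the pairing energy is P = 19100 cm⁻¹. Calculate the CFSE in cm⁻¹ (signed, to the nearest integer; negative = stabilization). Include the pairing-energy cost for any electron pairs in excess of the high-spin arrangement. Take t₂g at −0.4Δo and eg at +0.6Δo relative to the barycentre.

-15780

Cr²⁺: group 6, so d-count = 6 − 2 = 4.
Here Δo > P (21800 > 19100), so the low-spin state is favoured.
Configuration: t₂g⁴ eg⁰.
Orbital CFSE = -1.6Δo = -1.6 × 21800 = -34880 cm⁻¹.
Excess pairs vs high-spin: 1 − 0 = 1; pairing cost = +19100 cm⁻¹.
Net CFSE = -34880 + 19100 = -15780 cm⁻¹.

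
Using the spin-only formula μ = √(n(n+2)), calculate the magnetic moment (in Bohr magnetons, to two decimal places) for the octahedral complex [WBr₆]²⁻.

2.83 Bohr magnetons

Each Br⁻ contributes -1; 6 × (-1) = -6. With overall charge -2, W is in the +4 oxidation state.
Group 6 minus oxidation state +4 gives a d² configuration for W⁴⁺.
Configuration: t₂g² eg⁰ → 2 unpaired electrons.
μ(spin-only) = √[2(2+2)] = √8 ≈ 2.83 Bohr magnetons.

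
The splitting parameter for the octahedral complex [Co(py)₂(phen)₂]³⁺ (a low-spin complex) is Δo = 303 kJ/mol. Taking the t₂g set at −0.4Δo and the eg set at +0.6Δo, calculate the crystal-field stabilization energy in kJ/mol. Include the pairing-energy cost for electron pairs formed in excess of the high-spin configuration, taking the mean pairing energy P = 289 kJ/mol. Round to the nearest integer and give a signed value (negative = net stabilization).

Ligand charges: 2×(+0) from py and 2×(+0) from phen sum to +0; with overall charge +3, Co is +3.
Co³⁺: group 9, so d-count = 9 − 3 = 6.
Configuration: t₂g⁶ eg⁰.
CFSE(orbital) = 6×(-0.4Δo) + 0×(0.6Δo) = -2.4Δo; with Δo = 303 kJ/mol that is -727 kJ/mol.
High-spin d⁶ would be t₂g⁴ eg² with 1 pair; low-spin has 3, so 2 excess pairs cost +2P = +578 kJ/mol.
Net CFSE = -727 + 578 = -149 kJ/mol.

-149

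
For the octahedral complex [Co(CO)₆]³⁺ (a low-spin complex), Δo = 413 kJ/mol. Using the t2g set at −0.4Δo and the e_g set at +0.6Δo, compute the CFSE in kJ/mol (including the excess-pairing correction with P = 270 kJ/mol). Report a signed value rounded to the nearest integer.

-451

CO is neutral, so the +3 overall charge sits on Co: oxidation state +3.
Co³⁺: group 9, so d-count = 9 − 3 = 6.
Configuration: t2g^6 e_g^0.
The orbital stabilization is -2.4Δo = -2.4 × 413 = -991 kJ/mol.
High-spin d⁶ would be t2g^4 e_g^2 with 1 pair; low-spin has 3, so 2 excess pairs cost +2P = +540 kJ/mol.
Net CFSE = -991 + 540 = -451 kJ/mol.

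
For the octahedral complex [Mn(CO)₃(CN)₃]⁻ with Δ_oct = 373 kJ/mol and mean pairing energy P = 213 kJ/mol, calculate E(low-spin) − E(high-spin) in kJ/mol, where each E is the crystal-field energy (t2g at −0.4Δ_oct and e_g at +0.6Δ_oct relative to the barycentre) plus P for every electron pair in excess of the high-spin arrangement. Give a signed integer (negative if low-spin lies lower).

-320

Ligand charges: 3×(+0) from CO and 3×(-1) from CN⁻ sum to -3; with overall charge -1, Mn is +2.
Mn²⁺: group 7, so d-count = 7 − 2 = 5.
High-spin d⁵ fills as t2g^3 e_g^2 with CFSE 3(−0.4) + 2(+0.6) = 0.0Δ_oct = 0 kJ/mol.
Low-spin: t2g^5 e_g^0, orbital CFSE = -2.0Δ_oct = -746 kJ/mol; plus 2 excess pairs × P = +426 kJ/mol; total -320 kJ/mol.
The difference is -320 − (0) = -320 kJ/mol, so low-spin lies lower.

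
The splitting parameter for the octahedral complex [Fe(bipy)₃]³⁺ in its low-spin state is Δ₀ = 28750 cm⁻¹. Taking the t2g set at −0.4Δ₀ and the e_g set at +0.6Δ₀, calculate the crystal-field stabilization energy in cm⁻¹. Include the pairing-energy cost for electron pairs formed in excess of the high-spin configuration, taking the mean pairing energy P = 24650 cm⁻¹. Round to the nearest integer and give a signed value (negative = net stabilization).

-8200

bipy is neutral, so the +3 overall charge sits on Fe: oxidation state +3.
Group 8 minus oxidation state +3 gives a d⁵ configuration for Fe³⁺.
Configuration: t2g^5 e_g^0.
CFSE(orbital) = 5×(-0.4Δ₀) + 0×(0.6Δ₀) = -2.0Δ₀; with Δ₀ = 28750 cm⁻¹ that is -57500 cm⁻¹.
Pairing penalty: 2 pairs vs 0 in the high-spin reference → 2 extra × P = 49300 cm⁻¹.
Combining: -57500 + 49300 = -8200 cm⁻¹.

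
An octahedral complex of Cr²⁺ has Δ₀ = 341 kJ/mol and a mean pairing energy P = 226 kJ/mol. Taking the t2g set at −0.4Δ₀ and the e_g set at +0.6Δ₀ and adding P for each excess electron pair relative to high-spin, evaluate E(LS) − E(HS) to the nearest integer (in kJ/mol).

-115

Cr sits in group 6; removing 2 electrons leaves Cr²⁺ with 6 − 2 = 4 d electrons.
High-spin d⁴ fills as t2g^3 e_g^1 with CFSE 3(−0.4) + 1(+0.6) = -0.6Δ₀ = -205 kJ/mol.
Low-spin: t2g^4 e_g^0, orbital CFSE = -1.6Δ₀ = -546 kJ/mol; plus 1 excess pair × P = +226 kJ/mol; total -320 kJ/mol.
Thus E(LS) − E(HS) = -115 kJ/mol.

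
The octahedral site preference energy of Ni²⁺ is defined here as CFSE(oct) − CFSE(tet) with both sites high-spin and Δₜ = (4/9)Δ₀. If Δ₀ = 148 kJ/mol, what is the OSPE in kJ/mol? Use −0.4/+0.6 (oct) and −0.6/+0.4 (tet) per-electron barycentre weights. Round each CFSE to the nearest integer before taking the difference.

-125

Ni is in group 10, so Ni²⁺ is d⁸ (10 − 2 = 8).
In an octahedral site d⁸ (HS) is t2g^6 e_g^2, giving CFSE(oct) = -1.2Δ₀ = -178 kJ/mol.
Tetrahedral: e^4 t2^4, CFSE = 4(−0.6) + 4(+0.4) = -0.8Δₜ = -0.8 × (4/9) × 148 = -53 kJ/mol.
OSPE = -178 − (-53) = -125 kJ/mol.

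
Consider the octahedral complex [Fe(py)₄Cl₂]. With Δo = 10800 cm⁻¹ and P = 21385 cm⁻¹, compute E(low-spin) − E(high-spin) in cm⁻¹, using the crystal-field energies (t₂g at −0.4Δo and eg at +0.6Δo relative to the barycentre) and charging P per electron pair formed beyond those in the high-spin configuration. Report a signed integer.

Ligand charges: 4×(+0) from py and 2×(-1) from Cl⁻ sum to -2; with overall charge +0, Fe is +2.
Fe sits in group 8; removing 2 electrons leaves Fe²⁺ with 8 − 2 = 6 d electrons.
In the high-spin limit (t₂g⁴ eg²) the orbital term is -0.4Δo = -4320 cm⁻¹, with no excess pairing.
For low-spin the configuration is t₂g⁶ eg⁰: orbital energy -2.4 × 10800 = -25920 cm⁻¹, and 2 additional pairs relative to high-spin add 42770 cm⁻¹, giving 16850 cm⁻¹.
E(LS) − E(HS) = 16850 − (-4320) = 21170 cm⁻¹.

21170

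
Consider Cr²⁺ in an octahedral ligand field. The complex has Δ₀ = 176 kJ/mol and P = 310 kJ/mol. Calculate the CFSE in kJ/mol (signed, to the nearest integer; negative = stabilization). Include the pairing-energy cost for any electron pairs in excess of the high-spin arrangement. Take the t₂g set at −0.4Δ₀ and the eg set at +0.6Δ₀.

-106

Cr sits in group 6; removing 2 electrons leaves Cr²⁺ with 6 − 2 = 4 d electrons.
Here Δ₀ < P (176 < 310), so the high-spin state is favoured.
Configuration: t₂g³ eg¹.
Orbital CFSE = -0.6Δ₀ = -0.6 × 176 = -106 kJ/mol.
High-spin has no excess pairs, so no pairing correction applies.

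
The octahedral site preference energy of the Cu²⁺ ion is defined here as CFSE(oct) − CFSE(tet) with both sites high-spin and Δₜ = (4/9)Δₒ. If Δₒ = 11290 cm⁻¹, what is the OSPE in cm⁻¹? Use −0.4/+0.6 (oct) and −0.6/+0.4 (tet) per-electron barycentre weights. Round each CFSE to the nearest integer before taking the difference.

Group 11 minus oxidation state +2 gives a d⁹ configuration for Cu²⁺.
In an octahedral site d⁹ (HS) is t₂g⁶ eg³, giving CFSE(oct) = -0.6Δₒ = -6774 cm⁻¹.
In a tetrahedral site the filling is e⁴ t₂⁵: CFSE(tet) = -0.4Δₜ = -0.4 × (4/9)(11290) = -2007 cm⁻¹.
OSPE = CFSE(oct) − CFSE(tet) = -6774 − (-2007) = -4767 cm⁻¹.

-4767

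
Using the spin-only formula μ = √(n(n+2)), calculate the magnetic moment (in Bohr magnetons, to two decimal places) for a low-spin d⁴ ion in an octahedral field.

2.83 Bohr magnetons

Configuration: t2g^4 e_g^0 → 2 unpaired electrons.
μ(spin-only) = √[2(2+2)] = √8 ≈ 2.83 Bohr magnetons.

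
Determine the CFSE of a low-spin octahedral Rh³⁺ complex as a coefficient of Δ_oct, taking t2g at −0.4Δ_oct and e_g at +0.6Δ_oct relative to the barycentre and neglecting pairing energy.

-2.4 Δ_oct

Rh³⁺: group 9, so d-count = 9 − 3 = 6.
Configuration: t2g^6 e_g^0.
CFSE = 6(-0.4Δ_oct) + 0(0.6Δ_oct) = -2.4Δ_oct + 0.0Δ_oct = -2.4Δ_oct.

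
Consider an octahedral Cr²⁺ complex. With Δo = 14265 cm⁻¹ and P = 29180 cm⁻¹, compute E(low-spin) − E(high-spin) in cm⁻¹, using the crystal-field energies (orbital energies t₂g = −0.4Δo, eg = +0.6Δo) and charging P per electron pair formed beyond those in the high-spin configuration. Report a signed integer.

14915

Cr is in group 6, so Cr²⁺ is d⁴ (6 − 2 = 4).
High-spin: t₂g³ eg¹, CFSE = -0.6Δo = -8559 cm⁻¹.
For low-spin the configuration is t₂g⁴ eg⁰: orbital energy -1.6 × 14265 = -22824 cm⁻¹, and 1 additional pair relative to high-spin adds 29180 cm⁻¹, giving 6356 cm⁻¹.
Thus E(LS) − E(HS) = 14915 cm⁻¹.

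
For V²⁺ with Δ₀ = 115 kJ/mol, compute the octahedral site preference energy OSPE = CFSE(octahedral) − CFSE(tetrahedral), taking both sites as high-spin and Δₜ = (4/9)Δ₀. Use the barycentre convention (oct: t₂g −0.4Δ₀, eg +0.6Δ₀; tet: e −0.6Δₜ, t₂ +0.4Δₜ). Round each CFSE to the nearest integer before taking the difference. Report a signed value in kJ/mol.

Group 5 minus oxidation state +2 gives a d³ configuration for V²⁺.
In an octahedral site d³ (HS) is t₂g³ eg⁰, giving CFSE(oct) = -1.2Δ₀ = -138 kJ/mol.
In a tetrahedral site the filling is e² t₂¹: CFSE(tet) = -0.8Δₜ = -0.8 × (4/9)(115) = -41 kJ/mol.
OSPE = -138 − (-41) = -97 kJ/mol.

-97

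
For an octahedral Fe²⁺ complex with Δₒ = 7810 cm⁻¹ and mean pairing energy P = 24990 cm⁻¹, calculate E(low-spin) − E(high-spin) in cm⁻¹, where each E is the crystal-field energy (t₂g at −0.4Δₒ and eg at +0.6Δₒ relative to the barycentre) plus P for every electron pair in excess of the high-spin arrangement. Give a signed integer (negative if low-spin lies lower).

34360

Fe²⁺: group 8, so d-count = 8 − 2 = 6.
High-spin: t₂g⁴ eg², CFSE = -0.4Δₒ = -3124 cm⁻¹.
For low-spin the configuration is t₂g⁶ eg⁰: orbital energy -2.4 × 7810 = -18744 cm⁻¹, and 2 additional pairs relative to high-spin add 49980 cm⁻¹, giving 31236 cm⁻¹.
The difference is 31236 − (-3124) = 34360 cm⁻¹, so high-spin lies lower.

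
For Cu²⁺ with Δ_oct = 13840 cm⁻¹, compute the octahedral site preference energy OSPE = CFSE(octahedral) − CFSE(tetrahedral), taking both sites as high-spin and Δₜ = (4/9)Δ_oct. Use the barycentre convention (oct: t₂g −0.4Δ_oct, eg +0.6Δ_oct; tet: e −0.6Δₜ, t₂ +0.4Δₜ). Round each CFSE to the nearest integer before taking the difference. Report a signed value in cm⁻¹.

Group 11 minus oxidation state +2 gives a d⁹ configuration for Cu²⁺.
Octahedral (high-spin): t₂g⁶ eg³, CFSE = 6(−0.4) + 3(+0.6) = -0.6Δ_oct = -0.6 × 13840 = -8304 cm⁻¹.
Tetrahedral: e⁴ t₂⁵, CFSE = 4(−0.6) + 5(+0.4) = -0.4Δₜ = -0.4 × (4/9) × 13840 = -2460 cm⁻¹.
Subtracting, OSPE = -8304 − (-2460) = -5844 cm⁻¹.

-5844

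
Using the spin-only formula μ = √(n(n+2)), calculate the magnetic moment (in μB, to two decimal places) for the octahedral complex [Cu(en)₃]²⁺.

1.73 μB

en is neutral, so the +2 overall charge sits on Cu: oxidation state +2.
Cu²⁺: group 11, so d-count = 11 − 2 = 9.
Configuration: t2g^6 e_g^3 → 1 unpaired electron.
μ(spin-only) = √[1(1+2)] = √3 ≈ 1.73 μB.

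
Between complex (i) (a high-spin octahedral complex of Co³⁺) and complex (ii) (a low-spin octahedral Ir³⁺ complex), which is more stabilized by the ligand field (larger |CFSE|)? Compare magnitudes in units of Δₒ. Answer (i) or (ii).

(i): Co is in group 9, so Co³⁺ is d⁶ (9 − 3 = 6); t2g^4 e_g^2, CFSE = -0.4Δₒ.
(ii): Ir sits in group 9; removing 3 electrons leaves Ir³⁺ with 9 − 3 = 6 d electrons; t₂g⁶ eg⁰, CFSE = -2.4Δₒ.
So (ii) has the larger |CFSE|.

(ii)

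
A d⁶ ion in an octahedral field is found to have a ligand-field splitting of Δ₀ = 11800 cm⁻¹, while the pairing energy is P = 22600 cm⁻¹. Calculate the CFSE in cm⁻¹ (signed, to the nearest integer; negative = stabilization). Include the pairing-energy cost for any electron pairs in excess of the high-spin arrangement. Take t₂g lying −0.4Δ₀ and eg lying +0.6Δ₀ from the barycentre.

-4720

Here Δ₀ < P (11800 < 22600), so the high-spin state is favoured.
That gives t₂g⁴ eg².
Orbital CFSE = -0.4Δ₀ = -0.4 × 11800 = -4720 cm⁻¹.
High-spin has no excess pairs, so no pairing correction applies.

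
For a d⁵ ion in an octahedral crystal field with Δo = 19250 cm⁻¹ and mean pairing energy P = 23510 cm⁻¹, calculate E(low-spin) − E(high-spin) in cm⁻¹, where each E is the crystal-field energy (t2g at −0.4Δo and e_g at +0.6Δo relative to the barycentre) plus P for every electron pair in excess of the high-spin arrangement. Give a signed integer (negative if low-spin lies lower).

High-spin: t2g^3 e_g^2, CFSE = 0.0Δo = 0 cm⁻¹.
Low-spin t2g^5 e_g^0 gives -2.0Δo = -38500 cm⁻¹, but forming 2 extra pairs costs 2P = 47020 cm⁻¹, so E(LS) = -38500 + 47020 = 8520 cm⁻¹.
Thus E(LS) − E(HS) = 8520 cm⁻¹.

8520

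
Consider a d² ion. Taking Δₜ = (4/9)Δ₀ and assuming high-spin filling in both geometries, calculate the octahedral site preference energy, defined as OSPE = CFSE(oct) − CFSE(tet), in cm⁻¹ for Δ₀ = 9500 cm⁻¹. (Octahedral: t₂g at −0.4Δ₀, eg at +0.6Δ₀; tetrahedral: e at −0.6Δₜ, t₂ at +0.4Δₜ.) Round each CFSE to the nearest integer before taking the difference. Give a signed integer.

-2533

Octahedral high-spin t2g^2 e_g^0: CFSE = -0.8 × 9500 = -7600 cm⁻¹.
In a tetrahedral site the filling is e^2 t2^0: CFSE(tet) = -1.2Δₜ = -1.2 × (4/9)(9500) = -5067 cm⁻¹.
OSPE = -7600 − (-5067) = -2533 cm⁻¹.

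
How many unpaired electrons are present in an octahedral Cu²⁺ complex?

1

Cu²⁺: group 11, so d-count = 11 − 2 = 9.
Configuration: t2g^6 e_g^3, giving 1 unpaired electron.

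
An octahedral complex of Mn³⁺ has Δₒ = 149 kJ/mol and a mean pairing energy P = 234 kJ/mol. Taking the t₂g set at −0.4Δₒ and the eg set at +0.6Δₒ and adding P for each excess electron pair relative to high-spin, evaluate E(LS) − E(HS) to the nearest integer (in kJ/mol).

85

Group 7 minus oxidation state +3 gives a d⁴ configuration for Mn³⁺.
High-spin: t₂g³ eg¹, CFSE = -0.6Δₒ = -89 kJ/mol.
For low-spin the configuration is t₂g⁴ eg⁰: orbital energy -1.6 × 149 = -238 kJ/mol, and 1 additional pair relative to high-spin adds 234 kJ/mol, giving -4 kJ/mol.
The difference is -4 − (-89) = 85 kJ/mol, so high-spin lies lower.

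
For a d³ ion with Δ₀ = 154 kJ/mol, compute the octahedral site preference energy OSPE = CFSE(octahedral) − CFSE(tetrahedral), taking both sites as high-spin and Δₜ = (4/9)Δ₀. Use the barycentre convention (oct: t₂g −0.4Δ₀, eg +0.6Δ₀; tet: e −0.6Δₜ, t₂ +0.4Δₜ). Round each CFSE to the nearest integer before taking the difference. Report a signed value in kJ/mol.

-130

Octahedral high-spin t2g^3 e_g^0: CFSE = -1.2 × 154 = -185 kJ/mol.
Tetrahedral e^2 t2^1 gives -0.8Δₜ = -0.8 × (4/9) × 154 = -55 kJ/mol.
Subtracting, OSPE = -185 − (-55) = -130 kJ/mol.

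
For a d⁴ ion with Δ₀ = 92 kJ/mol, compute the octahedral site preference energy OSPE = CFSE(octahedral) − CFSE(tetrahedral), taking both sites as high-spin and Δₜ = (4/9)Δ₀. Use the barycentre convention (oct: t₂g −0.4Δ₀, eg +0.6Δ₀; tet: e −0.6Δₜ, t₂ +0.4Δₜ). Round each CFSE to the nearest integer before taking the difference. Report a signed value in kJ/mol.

-39

In an octahedral site d⁴ (HS) is t2g^3 e_g^1, giving CFSE(oct) = -0.6Δ₀ = -55 kJ/mol.
Tetrahedral e^2 t2^2 gives -0.4Δₜ = -0.4 × (4/9) × 92 = -16 kJ/mol.
Subtracting, OSPE = -55 − (-16) = -39 kJ/mol.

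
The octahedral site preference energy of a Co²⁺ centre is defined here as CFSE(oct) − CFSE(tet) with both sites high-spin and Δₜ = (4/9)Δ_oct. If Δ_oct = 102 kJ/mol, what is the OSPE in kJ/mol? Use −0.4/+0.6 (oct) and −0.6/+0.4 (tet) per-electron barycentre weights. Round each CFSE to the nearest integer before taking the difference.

-28

Co sits in group 9; removing 2 electrons leaves Co²⁺ with 9 − 2 = 7 d electrons.
Octahedral high-spin t2g^5 e_g^2: CFSE = -0.8 × 102 = -82 kJ/mol.
Tetrahedral: e^4 t2^3, CFSE = 4(−0.6) + 3(+0.4) = -1.2Δₜ = -1.2 × (4/9) × 102 = -54 kJ/mol.
OSPE = -82 − (-54) = -28 kJ/mol.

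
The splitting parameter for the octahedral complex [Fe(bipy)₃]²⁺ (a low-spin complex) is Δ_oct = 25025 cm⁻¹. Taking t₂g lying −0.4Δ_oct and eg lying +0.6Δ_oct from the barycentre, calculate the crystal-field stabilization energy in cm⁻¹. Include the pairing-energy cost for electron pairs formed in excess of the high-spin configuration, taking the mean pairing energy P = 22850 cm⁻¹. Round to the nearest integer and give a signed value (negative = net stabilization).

-14360

bipy is neutral, so the +2 overall charge sits on Fe: oxidation state +2.
Group 8 minus oxidation state +2 gives a d⁶ configuration for Fe²⁺.
Electron filling gives t₂g⁶ eg⁰.
The orbital stabilization is -2.4Δ_oct = -2.4 × 25025 = -60060 cm⁻¹.
Pairing penalty: 3 pairs vs 1 in the high-spin reference → 2 extra × P = 45700 cm⁻¹.
Overall CFSE = -60060 + 45700 = -14360 cm⁻¹.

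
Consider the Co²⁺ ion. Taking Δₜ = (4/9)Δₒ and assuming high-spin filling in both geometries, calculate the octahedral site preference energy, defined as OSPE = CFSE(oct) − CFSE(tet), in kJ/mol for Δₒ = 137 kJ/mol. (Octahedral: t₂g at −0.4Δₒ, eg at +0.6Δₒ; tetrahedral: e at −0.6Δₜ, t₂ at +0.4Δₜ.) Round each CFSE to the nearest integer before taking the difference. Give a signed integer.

Co sits in group 9; removing 2 electrons leaves Co²⁺ with 9 − 2 = 7 d electrons.
Octahedral high-spin t2g^5 e_g^2: CFSE = -0.8 × 137 = -110 kJ/mol.
Tetrahedral: e^4 t2^3, CFSE = 4(−0.6) + 3(+0.4) = -1.2Δₜ = -1.2 × (4/9) × 137 = -73 kJ/mol.
OSPE = CFSE(oct) − CFSE(tet) = -110 − (-73) = -37 kJ/mol.

-37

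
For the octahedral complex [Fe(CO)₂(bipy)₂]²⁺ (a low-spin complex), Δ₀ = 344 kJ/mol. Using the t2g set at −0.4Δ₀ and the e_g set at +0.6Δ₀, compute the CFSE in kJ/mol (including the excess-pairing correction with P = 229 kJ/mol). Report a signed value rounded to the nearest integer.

Ligand charges: 2×(+0) from CO and 2×(+0) from bipy sum to +0; with overall charge +2, Fe is +2.
Fe²⁺: group 8, so d-count = 8 − 2 = 6.
Configuration: t2g^6 e_g^0.
CFSE(orbital) = 6×(-0.4Δ₀) + 0×(0.6Δ₀) = -2.4Δ₀; with Δ₀ = 344 kJ/mol that is -826 kJ/mol.
High-spin d⁶ would be t2g^4 e_g^2 with 1 pair; low-spin has 3, so 2 excess pairs cost +2P = +458 kJ/mol.
Combining: -826 + 458 = -368 kJ/mol.

-368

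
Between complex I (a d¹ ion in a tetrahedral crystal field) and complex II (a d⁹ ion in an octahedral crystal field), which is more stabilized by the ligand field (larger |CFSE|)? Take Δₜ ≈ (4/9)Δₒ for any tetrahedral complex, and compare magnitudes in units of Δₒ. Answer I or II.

II

I: Tetrahedral splitting is small, so the complex is high-spin; e¹ t₂⁰, CFSE = -0.6Δₜ ≈ -0.27Δₒ.
II: For octahedral d⁹ the high- and low-spin configurations coincide; t2g^6 e_g^3, CFSE = -0.6Δₒ.
So II has the larger |CFSE|.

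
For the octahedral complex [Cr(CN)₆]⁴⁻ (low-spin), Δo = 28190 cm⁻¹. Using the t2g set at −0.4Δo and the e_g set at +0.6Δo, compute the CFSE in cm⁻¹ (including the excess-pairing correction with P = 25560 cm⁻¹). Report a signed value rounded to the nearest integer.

Each CN⁻ contributes -1; 6 × (-1) = -6. With overall charge -4, Cr is in the +2 oxidation state.
Cr is in group 6, so Cr²⁺ is d⁴ (6 − 2 = 4).
Configuration: t2g^4 e_g^0.
The orbital stabilization is -1.6Δo = -1.6 × 28190 = -45104 cm⁻¹.
High-spin d⁴ would be t2g^3 e_g^1 with 0 pairs; low-spin has 1, so 1 excess pair costs +1P = +25560 cm⁻¹.
Combining: -45104 + 25560 = -19544 cm⁻¹.

-19544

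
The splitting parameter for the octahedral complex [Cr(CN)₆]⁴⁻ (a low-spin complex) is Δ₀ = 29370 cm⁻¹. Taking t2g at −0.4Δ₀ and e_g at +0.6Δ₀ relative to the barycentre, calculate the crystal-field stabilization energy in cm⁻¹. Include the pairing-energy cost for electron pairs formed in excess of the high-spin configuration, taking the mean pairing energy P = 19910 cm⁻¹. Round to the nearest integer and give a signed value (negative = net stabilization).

Each CN⁻ contributes -1; 6 × (-1) = -6. With overall charge -4, Cr is in the +2 oxidation state.
Cr sits in group 6; removing 2 electrons leaves Cr²⁺ with 6 − 2 = 4 d electrons.
Electron filling gives t2g^4 e_g^0.
The orbital stabilization is -1.6Δ₀ = -1.6 × 29370 = -46992 cm⁻¹.
Pairing penalty: 1 pair vs 0 in the high-spin reference → 1 extra × P = 19910 cm⁻¹.
Net CFSE = -46992 + 19910 = -27082 cm⁻¹.

-27082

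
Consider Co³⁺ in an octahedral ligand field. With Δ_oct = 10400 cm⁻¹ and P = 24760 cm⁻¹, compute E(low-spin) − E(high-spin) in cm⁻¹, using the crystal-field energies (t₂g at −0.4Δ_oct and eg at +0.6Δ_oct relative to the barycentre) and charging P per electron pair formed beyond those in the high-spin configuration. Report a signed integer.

Co³⁺: group 9, so d-count = 9 − 3 = 6.
High-spin d⁶ fills as t₂g⁴ eg² with CFSE 4(−0.4) + 2(+0.6) = -0.4Δ_oct = -4160 cm⁻¹.
Low-spin: t₂g⁶ eg⁰, orbital CFSE = -2.4Δ_oct = -24960 cm⁻¹; plus 2 excess pairs × P = +49520 cm⁻¹; total 24560 cm⁻¹.
Thus E(LS) − E(HS) = 28720 cm⁻¹.

28720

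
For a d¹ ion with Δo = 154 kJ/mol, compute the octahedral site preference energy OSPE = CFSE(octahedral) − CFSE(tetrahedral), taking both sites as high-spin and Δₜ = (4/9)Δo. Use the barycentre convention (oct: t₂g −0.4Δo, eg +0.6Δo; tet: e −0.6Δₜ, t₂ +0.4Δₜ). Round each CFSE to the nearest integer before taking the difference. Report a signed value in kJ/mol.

In an octahedral site d¹ (HS) is t2g^1 e_g^0, giving CFSE(oct) = -0.4Δo = -62 kJ/mol.
Tetrahedral: e^1 t2^0, CFSE = 1(−0.6) + 0(+0.4) = -0.6Δₜ = -0.6 × (4/9) × 154 = -41 kJ/mol.
OSPE = CFSE(oct) − CFSE(tet) = -62 − (-41) = -21 kJ/mol.

-21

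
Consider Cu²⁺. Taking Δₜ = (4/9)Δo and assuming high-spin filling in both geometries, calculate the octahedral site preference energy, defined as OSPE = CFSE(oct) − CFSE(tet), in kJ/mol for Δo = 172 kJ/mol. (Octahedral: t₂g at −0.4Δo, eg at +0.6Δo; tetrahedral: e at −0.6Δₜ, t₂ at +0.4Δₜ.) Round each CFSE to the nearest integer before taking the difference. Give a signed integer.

-72

Cu²⁺: group 11, so d-count = 11 − 2 = 9.
In an octahedral site d⁹ (HS) is t₂g⁶ eg³, giving CFSE(oct) = -0.6Δo = -103 kJ/mol.
Tetrahedral e⁴ t₂⁵ gives -0.4Δₜ = -0.4 × (4/9) × 172 = -31 kJ/mol.
OSPE = -103 − (-31) = -72 kJ/mol.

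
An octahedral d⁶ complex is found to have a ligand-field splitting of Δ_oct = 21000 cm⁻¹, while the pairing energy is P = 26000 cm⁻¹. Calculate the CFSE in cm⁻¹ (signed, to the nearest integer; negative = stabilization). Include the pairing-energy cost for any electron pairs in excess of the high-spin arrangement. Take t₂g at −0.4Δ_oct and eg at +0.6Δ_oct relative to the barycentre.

-8400

Δ_oct < P, so pairing is avoided: the ground state is high-spin.
Configuration: t₂g⁴ eg².
Orbital CFSE = -0.4Δ_oct = -0.4 × 21000 = -8400 cm⁻¹.
High-spin has no excess pairs, so no pairing correction applies.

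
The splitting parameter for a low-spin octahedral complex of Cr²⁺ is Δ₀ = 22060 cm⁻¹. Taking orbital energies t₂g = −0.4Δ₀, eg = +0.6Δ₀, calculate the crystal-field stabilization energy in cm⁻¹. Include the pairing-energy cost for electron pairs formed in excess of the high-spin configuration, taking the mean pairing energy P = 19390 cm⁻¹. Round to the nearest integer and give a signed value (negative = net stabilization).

-15906

Cr sits in group 6; removing 2 electrons leaves Cr²⁺ with 6 − 2 = 4 d electrons.
Electron filling gives t₂g⁴ eg⁰.
Orbital CFSE = 4(-0.4) + 0(0.6) = -1.6Δ₀ = -1.6 × 22060 = -35296 cm⁻¹.
Relative to high-spin t₂g³ eg¹ (0 paired), the low-spin configuration has 1 additional pair, contributing +1 × 19390 = +19390 cm⁻¹.
Overall CFSE = -35296 + 19390 = -15906 cm⁻¹.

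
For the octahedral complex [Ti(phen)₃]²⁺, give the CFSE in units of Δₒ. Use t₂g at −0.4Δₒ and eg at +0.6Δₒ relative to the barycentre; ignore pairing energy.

-0.8 Δₒ

phen is neutral, so the +2 overall charge sits on Ti: oxidation state +2.
Group 4 minus oxidation state +2 gives a d² configuration for Ti²⁺.
Configuration: t₂g² eg⁰.
CFSE = 2(-0.4Δₒ) + 0(0.6Δₒ) = -0.8Δₒ + 0.0Δₒ = -0.8Δₒ.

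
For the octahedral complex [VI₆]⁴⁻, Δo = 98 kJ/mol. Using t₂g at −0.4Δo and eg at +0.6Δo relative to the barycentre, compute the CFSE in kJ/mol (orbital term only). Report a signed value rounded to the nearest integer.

Each I⁻ contributes -1; 6 × (-1) = -6. With overall charge -4, V is in the +2 oxidation state.
Group 5 minus oxidation state +2 gives a d³ configuration for V²⁺.
Electron filling gives t₂g³ eg⁰.
The orbital stabilization is -1.2Δo = -1.2 × 98 = -118 kJ/mol.

-118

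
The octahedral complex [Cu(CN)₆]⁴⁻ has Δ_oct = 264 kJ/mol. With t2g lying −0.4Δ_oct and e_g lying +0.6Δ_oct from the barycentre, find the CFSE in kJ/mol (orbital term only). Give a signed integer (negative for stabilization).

Each CN⁻ contributes -1; 6 × (-1) = -6. With overall charge -4, Cu is in the +2 oxidation state.
Cu²⁺: group 11, so d-count = 11 − 2 = 9.
The d⁹ electrons fill as t2g^6 e_g^3.
CFSE(orbital) = 6×(-0.4Δ_oct) + 3×(0.6Δ_oct) = -0.6Δ_oct; with Δ_oct = 264 kJ/mol that is -158 kJ/mol.

-158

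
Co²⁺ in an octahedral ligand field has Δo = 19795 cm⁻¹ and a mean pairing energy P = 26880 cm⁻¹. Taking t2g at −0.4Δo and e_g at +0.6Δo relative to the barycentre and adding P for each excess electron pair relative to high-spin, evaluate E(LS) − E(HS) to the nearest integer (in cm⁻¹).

Co²⁺: group 9, so d-count = 9 − 2 = 7.
High-spin d⁷ fills as t2g^5 e_g^2 with CFSE 5(−0.4) + 2(+0.6) = -0.8Δo = -15836 cm⁻¹.
Low-spin: t2g^6 e_g^1, orbital CFSE = -1.8Δo = -35631 cm⁻¹; plus 1 excess pair × P = +26880 cm⁻¹; total -8751 cm⁻¹.
Thus E(LS) − E(HS) = 7085 cm⁻¹.

7085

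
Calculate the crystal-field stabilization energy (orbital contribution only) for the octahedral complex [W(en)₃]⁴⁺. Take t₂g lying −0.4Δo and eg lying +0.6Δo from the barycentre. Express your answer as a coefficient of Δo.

-0.8 Δo

en is neutral, so the +4 overall charge sits on W: oxidation state +4.
W⁴⁺: group 6, so d-count = 6 − 4 = 2.
For octahedral d² the high- and low-spin configurations coincide.
Configuration: t₂g² eg⁰.
CFSE = 2(-0.4Δo) + 0(0.6Δo) = -0.8Δo + 0.0Δo = -0.8Δo.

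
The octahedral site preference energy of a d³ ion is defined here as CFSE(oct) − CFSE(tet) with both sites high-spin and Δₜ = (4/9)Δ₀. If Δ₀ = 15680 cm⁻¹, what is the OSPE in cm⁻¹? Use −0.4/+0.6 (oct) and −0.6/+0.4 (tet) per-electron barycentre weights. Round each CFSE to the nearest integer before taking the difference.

Octahedral high-spin t2g^3 e_g^0: CFSE = -1.2 × 15680 = -18816 cm⁻¹.
Tetrahedral: e^2 t2^1, CFSE = 2(−0.6) + 1(+0.4) = -0.8Δₜ = -0.8 × (4/9) × 15680 = -5575 cm⁻¹.
OSPE = CFSE(oct) − CFSE(tet) = -18816 − (-5575) = -13241 cm⁻¹.

-13241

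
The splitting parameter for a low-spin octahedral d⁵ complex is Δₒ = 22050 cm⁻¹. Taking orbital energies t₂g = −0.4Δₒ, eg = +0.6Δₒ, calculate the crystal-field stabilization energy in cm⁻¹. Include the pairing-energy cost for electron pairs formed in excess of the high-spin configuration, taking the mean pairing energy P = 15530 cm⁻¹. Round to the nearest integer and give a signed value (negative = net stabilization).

-13040

The d⁵ electrons fill as t₂g⁵ eg⁰.
The orbital stabilization is -2.0Δₒ = -2.0 × 22050 = -44100 cm⁻¹.
Relative to high-spin t₂g³ eg² (0 paired), the low-spin configuration has 2 additional pairs, contributing +2 × 15530 = +31060 cm⁻¹.
Combining: -44100 + 31060 = -13040 cm⁻¹.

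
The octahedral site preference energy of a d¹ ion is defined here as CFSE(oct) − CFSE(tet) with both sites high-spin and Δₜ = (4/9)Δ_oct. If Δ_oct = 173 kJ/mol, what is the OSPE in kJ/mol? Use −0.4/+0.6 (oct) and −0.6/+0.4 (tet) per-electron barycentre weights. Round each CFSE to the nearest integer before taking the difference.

Octahedral (high-spin): t₂g¹ eg⁰, CFSE = 1(−0.4) + 0(+0.6) = -0.4Δ_oct = -0.4 × 173 = -69 kJ/mol.
In a tetrahedral site the filling is e¹ t₂⁰: CFSE(tet) = -0.6Δₜ = -0.6 × (4/9)(173) = -46 kJ/mol.
OSPE = CFSE(oct) − CFSE(tet) = -69 − (-46) = -23 kJ/mol.

-23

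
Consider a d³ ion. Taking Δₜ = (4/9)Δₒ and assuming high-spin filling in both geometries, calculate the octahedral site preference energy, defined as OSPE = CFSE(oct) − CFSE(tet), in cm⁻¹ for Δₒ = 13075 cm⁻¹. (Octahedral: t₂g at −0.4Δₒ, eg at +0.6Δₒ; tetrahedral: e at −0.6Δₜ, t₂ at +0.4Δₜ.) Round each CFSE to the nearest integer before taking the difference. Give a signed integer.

Octahedral high-spin t2g^3 e_g^0: CFSE = -1.2 × 13075 = -15690 cm⁻¹.
Tetrahedral: e^2 t2^1, CFSE = 2(−0.6) + 1(+0.4) = -0.8Δₜ = -0.8 × (4/9) × 13075 = -4649 cm⁻¹.
Subtracting, OSPE = -15690 − (-4649) = -11041 cm⁻¹.

-11041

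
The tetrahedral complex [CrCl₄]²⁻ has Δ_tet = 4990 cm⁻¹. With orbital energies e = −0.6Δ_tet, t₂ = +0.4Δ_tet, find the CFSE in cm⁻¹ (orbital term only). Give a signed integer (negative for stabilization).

Each Cl⁻ contributes -1; 4 × (-1) = -4. With overall charge -2, Cr is in the +2 oxidation state.
Cr sits in group 6; removing 2 electrons leaves Cr²⁺ with 6 − 2 = 4 d electrons.
With tetrahedral geometry the complex is necessarily high-spin.
The d⁴ electrons fill as e² t₂².
The orbital stabilization is -0.4Δ_tet = -0.4 × 4990 = -1996 cm⁻¹.

-1996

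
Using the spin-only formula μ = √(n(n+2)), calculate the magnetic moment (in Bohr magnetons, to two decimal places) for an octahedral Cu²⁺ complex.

Cu²⁺: group 11, so d-count = 11 − 2 = 9.
Configuration: t₂g⁶ eg³ → 1 unpaired electron.
μ(spin-only) = √[1(1+2)] = √3 ≈ 1.73 Bohr magnetons.

1.73 Bohr magnetons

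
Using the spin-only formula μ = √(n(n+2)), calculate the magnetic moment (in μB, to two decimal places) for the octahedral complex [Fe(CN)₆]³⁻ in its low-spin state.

1.73 μB

Each CN⁻ contributes -1; 6 × (-1) = -6. With overall charge -3, Fe is in the +3 oxidation state.
Group 8 minus oxidation state +3 gives a d⁵ configuration for Fe³⁺.
Configuration: t₂g⁵ eg⁰ → 1 unpaired electron.
μ(spin-only) = √[1(1+2)] = √3 ≈ 1.73 μB.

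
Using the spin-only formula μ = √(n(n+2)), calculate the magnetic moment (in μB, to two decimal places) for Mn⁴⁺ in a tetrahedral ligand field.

3.87 μB

Mn⁴⁺: group 7, so d-count = 7 − 4 = 3.
Tetrahedral fields are weak (Δₜ ≈ 4/9 Δₒ), so electrons fill high-spin.
Configuration: e² t₂¹ → 3 unpaired electrons.
μ(spin-only) = √[3(3+2)] = √15 ≈ 3.87 μB.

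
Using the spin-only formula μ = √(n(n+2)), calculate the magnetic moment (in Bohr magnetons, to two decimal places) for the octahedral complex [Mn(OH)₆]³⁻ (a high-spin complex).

4.90 Bohr magnetons

Each OH⁻ contributes -1; 6 × (-1) = -6. With overall charge -3, Mn is in the +3 oxidation state.
Group 7 minus oxidation state +3 gives a d⁴ configuration for Mn³⁺.
Configuration: t2g^3 e_g^1 → 4 unpaired electrons.
μ(spin-only) = √[4(4+2)] = √24 ≈ 4.90 Bohr magnetons.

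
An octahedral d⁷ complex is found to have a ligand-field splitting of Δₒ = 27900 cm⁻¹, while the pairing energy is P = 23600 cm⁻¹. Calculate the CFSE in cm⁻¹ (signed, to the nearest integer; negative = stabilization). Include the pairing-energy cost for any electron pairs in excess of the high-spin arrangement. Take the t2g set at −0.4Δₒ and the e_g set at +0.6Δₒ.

-26620

Δₒ > P, so pairing is preferred: the ground state is low-spin.
Configuration: t2g^6 e_g^1.
Orbital CFSE = -1.8Δₒ = -1.8 × 27900 = -50220 cm⁻¹.
Excess pairs vs high-spin: 3 − 2 = 1; pairing cost = +23600 cm⁻¹.
Net CFSE = -50220 + 23600 = -26620 cm⁻¹.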